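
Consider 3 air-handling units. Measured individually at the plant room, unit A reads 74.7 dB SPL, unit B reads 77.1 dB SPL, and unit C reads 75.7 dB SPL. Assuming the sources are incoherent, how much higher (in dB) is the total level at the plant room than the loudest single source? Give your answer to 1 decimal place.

Add the sources as powers (linear), then convert back to dB:
L_total = 10·log₁₀(10^(74.7/10) + 10^(77.1/10) + 10^(75.7/10)) = 80.72 dB SPL.
Excess over the loudest (77.1 dB): 80.72 − 77.1 = 3.6 dB.

3.6 dB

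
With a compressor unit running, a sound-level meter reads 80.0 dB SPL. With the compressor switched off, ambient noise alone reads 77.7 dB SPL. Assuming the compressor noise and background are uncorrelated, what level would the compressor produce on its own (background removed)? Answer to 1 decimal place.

76.1 dB SPL

Remove the background by subtracting linear intensities:
L_src = 10·log₁₀(10^(80.0/10) − 10^(77.7/10)) = 10·log₁₀(41120000) = 76.1 dB SPL.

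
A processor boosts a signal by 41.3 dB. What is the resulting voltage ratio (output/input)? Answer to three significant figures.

Voltage ratio = 10^(dB/20).
10^(41.3/20) = 10^(2.065) = 116.

116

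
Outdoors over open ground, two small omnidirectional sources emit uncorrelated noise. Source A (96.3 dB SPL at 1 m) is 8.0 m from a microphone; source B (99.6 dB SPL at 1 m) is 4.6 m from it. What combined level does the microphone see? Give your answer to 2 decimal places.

86.97 dB SPL

At the listener: L_A = 96.3 − 20·log₁₀(8.0) = 78.238 dB; L_B = 99.6 − 20·log₁₀(4.6) = 86.345 dB.
Combined: 10·log₁₀(10^(78.238/10)+10^(86.345/10)) = 86.97 dB SPL.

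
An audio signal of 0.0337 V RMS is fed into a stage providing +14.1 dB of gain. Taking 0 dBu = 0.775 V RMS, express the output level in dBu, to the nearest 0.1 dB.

-13.1 dBu

Input level: 20·log₁₀(0.0337/0.775) = -27.23 dBu.
Output: -27.23 + 14.1 = -13.1 dBu.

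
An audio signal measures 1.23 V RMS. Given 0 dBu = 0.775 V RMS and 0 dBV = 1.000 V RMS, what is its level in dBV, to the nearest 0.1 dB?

+1.8 dBV

dBV = 20·log₁₀(V / 1.000 V).
20·log₁₀(1.23/1.000) = +1.8 dBV.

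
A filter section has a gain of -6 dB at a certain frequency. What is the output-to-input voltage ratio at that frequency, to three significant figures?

0.501

Voltage ratio = 10^(dB/20).
10^(-6/20) = 10^(-0.3000) = 0.501.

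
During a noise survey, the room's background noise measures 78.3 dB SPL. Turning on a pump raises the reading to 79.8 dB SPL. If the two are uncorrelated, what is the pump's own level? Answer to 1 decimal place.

Background correction is a power subtraction:
L_src = 10·log₁₀(10^(79.8/10) − 10^(78.3/10)) = 10·log₁₀(27890000) = 74.5 dB SPL.

74.5 dB SPL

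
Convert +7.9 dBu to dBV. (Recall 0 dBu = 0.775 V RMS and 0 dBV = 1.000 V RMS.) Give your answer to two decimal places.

+5.69 dBV

The offset between the scales is 20·log₁₀(0.775/1.000) = −2.214 dB.
So dBV = +7.9 − 2.214 = +5.69 dBV.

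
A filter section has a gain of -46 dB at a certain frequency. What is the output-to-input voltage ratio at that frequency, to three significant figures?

Voltage ratio = 10^(dB/20).
10^(-46/20) = 10^(-2.300) = 0.00501.

0.00501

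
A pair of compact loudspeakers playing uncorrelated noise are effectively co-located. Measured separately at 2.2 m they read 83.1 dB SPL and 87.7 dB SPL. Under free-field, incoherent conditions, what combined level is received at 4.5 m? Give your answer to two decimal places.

Combined at 2.2 m: 10·log₁₀(10^(83.1/10)+10^(87.7/10)) = 88.993 dB SPL.
Then apply −20·log₁₀(4.5/2.2) = -6.216 dB → 82.78 dB SPL.

82.78 dB SPL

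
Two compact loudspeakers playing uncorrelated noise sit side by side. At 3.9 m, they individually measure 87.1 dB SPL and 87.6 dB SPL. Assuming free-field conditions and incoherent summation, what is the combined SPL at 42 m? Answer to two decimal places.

69.72 dB SPL

Combined at 3.9 m: 10·log₁₀(10^(87.1/10)+10^(87.6/10)) = 90.367 dB SPL.
Then apply −20·log₁₀(42/3.9) = -20.644 dB → 69.72 dB SPL.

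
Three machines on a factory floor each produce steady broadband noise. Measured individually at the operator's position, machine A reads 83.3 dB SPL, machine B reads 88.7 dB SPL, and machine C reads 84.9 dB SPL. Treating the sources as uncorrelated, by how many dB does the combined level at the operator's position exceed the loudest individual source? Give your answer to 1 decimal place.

2.3 dB

Incoherent sources sum as intensities:
L_total = 10·log₁₀(10^(83.3/10) + 10^(88.7/10) + 10^(84.9/10)) = 91.02 dB SPL.
Excess over the loudest (88.7 dB): 91.02 − 88.7 = 2.3 dB.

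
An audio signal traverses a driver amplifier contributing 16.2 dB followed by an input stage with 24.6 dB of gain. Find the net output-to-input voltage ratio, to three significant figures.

Net gain = 16.2 + 24.6 = 40.8 dB.
Voltage ratio = 10^(40.8/20) = 110.

110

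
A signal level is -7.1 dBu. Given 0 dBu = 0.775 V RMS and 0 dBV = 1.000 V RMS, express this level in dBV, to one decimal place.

The offset between the scales is 20·log₁₀(0.775/1.000) = −2.214 dB.
So dBV = -7.1 − 2.214 = -9.3 dBV.

-9.3 dBV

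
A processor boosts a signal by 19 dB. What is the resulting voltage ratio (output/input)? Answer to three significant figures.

Voltage ratio = 10^(dB/20).
10^(19/20) = 10^(0.9500) = 8.91.

8.91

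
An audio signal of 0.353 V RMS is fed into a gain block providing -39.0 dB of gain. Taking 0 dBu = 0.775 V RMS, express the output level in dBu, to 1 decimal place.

-45.8 dBu

Input level: 20·log₁₀(0.353/0.775) = -6.83 dBu.
Output: -6.83 − 39.0 = -45.8 dBu.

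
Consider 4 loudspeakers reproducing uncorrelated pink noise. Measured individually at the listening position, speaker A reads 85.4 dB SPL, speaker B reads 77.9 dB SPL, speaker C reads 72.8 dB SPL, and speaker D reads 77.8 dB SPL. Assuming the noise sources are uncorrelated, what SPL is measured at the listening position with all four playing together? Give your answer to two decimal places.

Uncorrelated sources add in intensity (power), not in dB.
L_total = 10·log₁₀(10^(85.4/10) + 10^(77.9/10) + 10^(72.8/10) + 10^(77.8/10)) = 10·log₁₀(487700000) = 86.88 dB SPL.

86.88 dB SPL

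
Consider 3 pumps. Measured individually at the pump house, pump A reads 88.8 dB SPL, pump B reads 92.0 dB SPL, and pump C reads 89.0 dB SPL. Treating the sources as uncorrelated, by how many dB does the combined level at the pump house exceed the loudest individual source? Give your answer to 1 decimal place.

Uncorrelated sources add in intensity (power), not in dB.
L_total = 10·log₁₀(10^(88.8/10) + 10^(92.0/10) + 10^(89.0/10)) = 94.97 dB SPL.
Excess over the loudest (92.0 dB): 94.97 − 92.0 = 3.0 dB.

3.0 dB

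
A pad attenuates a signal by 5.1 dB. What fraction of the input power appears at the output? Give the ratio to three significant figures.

Power ratio = 10^(dB/10).
10^(-5.1/10) = 10^(-0.5100) = 0.309.

0.309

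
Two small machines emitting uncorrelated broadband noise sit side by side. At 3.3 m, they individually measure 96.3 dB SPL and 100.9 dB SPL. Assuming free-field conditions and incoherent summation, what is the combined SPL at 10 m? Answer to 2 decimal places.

92.56 dB SPL

Combined at 3.3 m: 10·log₁₀(10^(96.3/10)+10^(100.9/10)) = 102.193 dB SPL.
Then apply −20·log₁₀(10/3.3) = -9.630 dB → 92.56 dB SPL.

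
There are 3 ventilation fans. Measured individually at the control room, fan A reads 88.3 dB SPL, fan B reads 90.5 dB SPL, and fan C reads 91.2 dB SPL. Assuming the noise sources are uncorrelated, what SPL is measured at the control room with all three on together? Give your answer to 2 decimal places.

94.94 dB SPL

Uncorrelated sources add in intensity (power), not in dB.
L_total = 10·log₁₀(10^(88.3/10) + 10^(90.5/10) + 10^(91.2/10)) = 10·log₁₀(3116000000) = 94.94 dB SPL.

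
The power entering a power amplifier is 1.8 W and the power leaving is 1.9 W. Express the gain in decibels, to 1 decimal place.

For a power ratio, dB = 10·log₁₀(P₂/P₁).
10·log₁₀(1.9/1.8) = 10·log₁₀(1.056) = 0.2 dB.

0.2 dB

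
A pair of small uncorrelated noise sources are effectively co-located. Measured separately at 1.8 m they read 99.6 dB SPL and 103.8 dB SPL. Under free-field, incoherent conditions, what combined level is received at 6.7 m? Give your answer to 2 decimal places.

Combined at 1.8 m: 10·log₁₀(10^(99.6/10)+10^(103.8/10)) = 105.199 dB SPL.
Then apply −20·log₁₀(6.7/1.8) = -11.416 dB → 93.78 dB SPL.

93.78 dB SPL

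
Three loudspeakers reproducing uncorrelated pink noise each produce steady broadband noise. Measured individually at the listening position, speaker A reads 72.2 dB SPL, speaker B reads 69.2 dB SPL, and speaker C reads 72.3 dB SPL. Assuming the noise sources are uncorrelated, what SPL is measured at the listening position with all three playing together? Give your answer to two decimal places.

Uncorrelated sources add in intensity (power), not in dB.
L_total = 10·log₁₀(10^(72.2/10) + 10^(69.2/10) + 10^(72.3/10)) = 10·log₁₀(41900000) = 76.22 dB SPL.

76.22 dB SPL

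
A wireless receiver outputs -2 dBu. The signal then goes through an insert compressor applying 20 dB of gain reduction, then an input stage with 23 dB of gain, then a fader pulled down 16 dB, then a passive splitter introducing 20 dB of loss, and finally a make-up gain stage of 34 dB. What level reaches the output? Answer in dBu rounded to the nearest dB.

In dB, series stages simply add:
-2 − 20 + 23 − 16 − 20 + 34 = -1 dBu.

-1 dBu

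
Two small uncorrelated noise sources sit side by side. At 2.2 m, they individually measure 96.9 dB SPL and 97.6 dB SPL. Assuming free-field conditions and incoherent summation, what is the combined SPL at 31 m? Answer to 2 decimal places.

Combined at 2.2 m: 10·log₁₀(10^(96.9/10)+10^(97.6/10)) = 100.274 dB SPL.
Then apply −20·log₁₀(31/2.2) = -22.979 dB → 77.30 dB SPL.

77.30 dB SPL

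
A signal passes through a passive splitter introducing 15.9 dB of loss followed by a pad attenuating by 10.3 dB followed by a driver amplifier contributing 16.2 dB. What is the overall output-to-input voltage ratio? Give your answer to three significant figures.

0.316

Net gain = (−15.9) + (−10.3) + 16.2 = -10.0 dB.
Voltage ratio = 10^(-10.0/20) = 0.316.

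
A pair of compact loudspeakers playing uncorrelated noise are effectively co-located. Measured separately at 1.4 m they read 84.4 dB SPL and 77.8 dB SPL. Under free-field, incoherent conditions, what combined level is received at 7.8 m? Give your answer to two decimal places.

Combined at 1.4 m: 10·log₁₀(10^(84.4/10)+10^(77.8/10)) = 85.259 dB SPL.
Then apply −20·log₁₀(7.8/1.4) = -14.919 dB → 70.34 dB SPL.

70.34 dB SPL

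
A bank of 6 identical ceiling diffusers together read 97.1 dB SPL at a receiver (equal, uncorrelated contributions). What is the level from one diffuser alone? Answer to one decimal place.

89.3 dB SPL

6 equal incoherent sources add 10·log₁₀(6) = 7.78 dB over one source.
L_one = 97.1 − 7.78 = 89.3 dB SPL.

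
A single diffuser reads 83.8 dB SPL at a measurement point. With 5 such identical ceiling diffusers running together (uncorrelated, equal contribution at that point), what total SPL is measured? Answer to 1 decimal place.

5 equal incoherent sources raise the level by 10·log₁₀(5) = 6.99 dB.
L_total = 83.8 + 6.99 = 90.8 dB SPL.

90.8 dB SPL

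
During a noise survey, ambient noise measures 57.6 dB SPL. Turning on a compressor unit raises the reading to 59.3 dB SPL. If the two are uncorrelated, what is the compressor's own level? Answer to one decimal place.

54.4 dB SPL

Background correction is a power subtraction:
L_src = 10·log₁₀(10^(59.3/10) − 10^(57.6/10)) = 10·log₁₀(275700) = 54.4 dB SPL.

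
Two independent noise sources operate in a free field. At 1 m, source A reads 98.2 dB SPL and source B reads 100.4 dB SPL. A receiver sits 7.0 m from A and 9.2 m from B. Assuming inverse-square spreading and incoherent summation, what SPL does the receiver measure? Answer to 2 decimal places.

84.22 dB SPL

At the listener: L_A = 98.2 − 20·log₁₀(7.0) = 81.298 dB; L_B = 100.4 − 20·log₁₀(9.2) = 81.124 dB.
Combined: 10·log₁₀(10^(81.298/10)+10^(81.124/10)) = 84.22 dB SPL.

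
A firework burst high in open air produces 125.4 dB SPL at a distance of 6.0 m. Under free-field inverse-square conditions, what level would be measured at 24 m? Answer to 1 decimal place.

Inverse-square spreading gives ΔL = −20·log₁₀(d₂/d₁).
ΔL = −20·log₁₀(24/6.0) = -12.04 dB, so L₂ = 125.4 + (-12.04) = 113.4 dB SPL.

113.4 dB SPL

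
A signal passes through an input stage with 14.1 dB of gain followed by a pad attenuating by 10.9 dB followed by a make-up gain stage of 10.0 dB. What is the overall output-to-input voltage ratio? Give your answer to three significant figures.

Net gain = 14.1 + (−10.9) + 10.0 = 13.2 dB.
Voltage ratio = 10^(13.2/20) = 4.57.

4.57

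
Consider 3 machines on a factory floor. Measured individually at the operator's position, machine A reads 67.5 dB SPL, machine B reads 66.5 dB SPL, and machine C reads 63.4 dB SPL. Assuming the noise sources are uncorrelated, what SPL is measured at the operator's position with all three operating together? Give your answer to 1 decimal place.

Add the sources as powers (linear), then convert back to dB:
L_total = 10·log₁₀(10^(67.5/10) + 10^(66.5/10) + 10^(63.4/10)) = 10·log₁₀(12280000) = 70.9 dB SPL.

70.9 dB SPL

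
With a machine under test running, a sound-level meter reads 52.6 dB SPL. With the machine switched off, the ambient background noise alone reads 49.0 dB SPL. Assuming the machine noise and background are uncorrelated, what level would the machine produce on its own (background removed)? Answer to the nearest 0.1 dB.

50.1 dB SPL

Background correction is a power subtraction:
L_src = 10·log₁₀(10^(52.6/10) − 10^(49.0/10)) = 10·log₁₀(102500) = 50.1 dB SPL.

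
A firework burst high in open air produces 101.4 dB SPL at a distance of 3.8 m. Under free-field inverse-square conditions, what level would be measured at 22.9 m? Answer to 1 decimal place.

For a point source in a free field, ΔL = −20·log₁₀(d₂/d₁).
ΔL = −20·log₁₀(22.9/3.8) = -15.60 dB, so L₂ = 101.4 + (-15.60) = 85.8 dB SPL.

85.8 dB SPL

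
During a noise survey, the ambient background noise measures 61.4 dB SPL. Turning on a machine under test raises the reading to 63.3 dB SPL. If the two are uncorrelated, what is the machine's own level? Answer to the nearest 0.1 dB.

Subtract intensities: L_src = 10·log₁₀(10^(L_total/10) − 10^(L_bg/10)).
L_src = 10·log₁₀(10^(63.3/10) − 10^(61.4/10)) = 10·log₁₀(757600) = 58.8 dB SPL.

58.8 dB SPL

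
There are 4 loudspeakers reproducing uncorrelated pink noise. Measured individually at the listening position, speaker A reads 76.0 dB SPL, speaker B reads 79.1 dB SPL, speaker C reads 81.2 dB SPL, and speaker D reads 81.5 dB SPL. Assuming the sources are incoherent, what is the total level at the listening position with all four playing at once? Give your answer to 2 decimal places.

85.96 dB SPL

Incoherent sources sum as intensities:
L_total = 10·log₁₀(10^(76.0/10) + 10^(79.1/10) + 10^(81.2/10) + 10^(81.5/10)) = 10·log₁₀(394200000) = 85.96 dB SPL.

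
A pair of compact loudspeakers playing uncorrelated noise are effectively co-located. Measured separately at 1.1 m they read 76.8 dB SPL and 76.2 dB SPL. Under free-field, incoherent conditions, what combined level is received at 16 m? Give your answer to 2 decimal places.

56.27 dB SPL

Combined at 1.1 m: 10·log₁₀(10^(76.8/10)+10^(76.2/10)) = 79.521 dB SPL.
Then apply −20·log₁₀(16/1.1) = -23.255 dB → 56.27 dB SPL.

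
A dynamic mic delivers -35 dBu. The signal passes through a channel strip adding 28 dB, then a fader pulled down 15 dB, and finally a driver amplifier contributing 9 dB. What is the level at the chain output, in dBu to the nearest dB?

Cascaded gains and losses add directly in dB.
-35 + 28 − 15 + 9 = -13 dBu.

-13 dBu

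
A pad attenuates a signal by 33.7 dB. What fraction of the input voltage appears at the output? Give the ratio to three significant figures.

0.0207

Voltage ratio = 10^(dB/20).
10^(-33.7/20) = 10^(-1.685) = 0.0207.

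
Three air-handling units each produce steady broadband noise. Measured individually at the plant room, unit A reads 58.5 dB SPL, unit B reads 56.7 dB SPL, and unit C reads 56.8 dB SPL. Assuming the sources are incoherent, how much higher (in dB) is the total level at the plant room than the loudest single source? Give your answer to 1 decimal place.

3.7 dB

Incoherent sources sum as intensities:
L_total = 10·log₁₀(10^(58.5/10) + 10^(56.7/10) + 10^(56.8/10)) = 62.19 dB SPL.
Excess over the loudest (58.5 dB): 62.19 − 58.5 = 3.7 dB.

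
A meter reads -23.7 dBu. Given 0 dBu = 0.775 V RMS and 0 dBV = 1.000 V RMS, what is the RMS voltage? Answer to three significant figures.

V = 0.775 V × 10^(-23.7/20).
= 0.775 × 0.06531 = 0.0506 V.

0.0506 V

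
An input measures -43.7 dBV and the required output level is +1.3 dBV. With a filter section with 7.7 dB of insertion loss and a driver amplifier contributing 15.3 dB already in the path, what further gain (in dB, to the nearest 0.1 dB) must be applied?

37.4 dB

The required make-up gain is the shortfall in the dB sum.
G = +1.3 − (-43.7) + 7.7 − 15.3 = 37.4 dB.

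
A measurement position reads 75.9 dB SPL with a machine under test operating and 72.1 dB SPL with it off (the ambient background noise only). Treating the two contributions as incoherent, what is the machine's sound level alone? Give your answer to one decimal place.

Background correction is a power subtraction:
L_src = 10·log₁₀(10^(75.9/10) − 10^(72.1/10)) = 10·log₁₀(22690000) = 73.6 dB SPL.

73.6 dB SPL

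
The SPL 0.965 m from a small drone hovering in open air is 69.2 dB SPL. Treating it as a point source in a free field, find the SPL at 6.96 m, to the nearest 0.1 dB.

52.0 dB SPL

Free-field point source: level drops by 20·log₁₀ of the distance ratio.
ΔL = −20·log₁₀(6.96/0.965) = -17.16 dB, so L₂ = 69.2 + (-17.16) = 52.0 dB SPL.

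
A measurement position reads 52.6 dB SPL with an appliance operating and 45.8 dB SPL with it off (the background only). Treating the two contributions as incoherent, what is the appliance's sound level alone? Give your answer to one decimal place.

51.6 dB SPL

Subtract intensities: L_src = 10·log₁₀(10^(L_total/10) − 10^(L_bg/10)).
L_src = 10·log₁₀(10^(52.6/10) − 10^(45.8/10)) = 10·log₁₀(144000) = 51.6 dB SPL.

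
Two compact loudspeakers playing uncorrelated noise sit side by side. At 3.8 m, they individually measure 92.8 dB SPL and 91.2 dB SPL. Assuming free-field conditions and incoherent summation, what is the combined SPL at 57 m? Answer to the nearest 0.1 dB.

71.6 dB SPL

Combined at 3.8 m: 10·log₁₀(10^(92.8/10)+10^(91.2/10)) = 95.08 dB SPL.
Then apply −20·log₁₀(57/3.8) = -23.52 dB → 71.6 dB SPL.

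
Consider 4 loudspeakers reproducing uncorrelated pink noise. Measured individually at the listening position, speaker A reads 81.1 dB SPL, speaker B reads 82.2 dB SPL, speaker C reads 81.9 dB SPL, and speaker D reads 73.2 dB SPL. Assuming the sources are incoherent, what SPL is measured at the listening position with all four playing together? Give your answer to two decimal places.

Uncorrelated sources add in intensity (power), not in dB.
L_total = 10·log₁₀(10^(81.1/10) + 10^(82.2/10) + 10^(81.9/10) + 10^(73.2/10)) = 10·log₁₀(470600000) = 86.73 dB SPL.

86.73 dB SPL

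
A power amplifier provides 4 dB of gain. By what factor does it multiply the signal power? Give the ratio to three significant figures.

2.51

Power ratio = 10^(dB/10).
10^(4/10) = 10^(0.4000) = 2.51.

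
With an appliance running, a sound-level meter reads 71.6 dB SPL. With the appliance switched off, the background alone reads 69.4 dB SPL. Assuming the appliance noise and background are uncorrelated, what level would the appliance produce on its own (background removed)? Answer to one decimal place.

67.6 dB SPL

Background correction is a power subtraction:
L_src = 10·log₁₀(10^(71.6/10) − 10^(69.4/10)) = 10·log₁₀(5745000) = 67.6 dB SPL.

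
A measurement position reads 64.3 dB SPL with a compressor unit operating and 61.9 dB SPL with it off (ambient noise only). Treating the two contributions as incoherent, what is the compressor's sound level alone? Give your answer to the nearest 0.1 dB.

60.6 dB SPL

Subtract intensities: L_src = 10·log₁₀(10^(L_total/10) − 10^(L_bg/10)).
L_src = 10·log₁₀(10^(64.3/10) − 10^(61.9/10)) = 10·log₁₀(1143000) = 60.6 dB SPL.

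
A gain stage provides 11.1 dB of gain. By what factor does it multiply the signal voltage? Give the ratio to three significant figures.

Voltage ratio = 10^(dB/20).
10^(11.1/20) = 10^(0.5550) = 3.59.

3.59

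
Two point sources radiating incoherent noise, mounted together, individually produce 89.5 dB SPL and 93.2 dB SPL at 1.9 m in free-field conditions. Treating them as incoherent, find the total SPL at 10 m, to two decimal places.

Combined at 1.9 m: 10·log₁₀(10^(89.5/10)+10^(93.2/10)) = 94.743 dB SPL.
Then apply −20·log₁₀(10/1.9) = -14.425 dB → 80.32 dB SPL.

80.32 dB SPL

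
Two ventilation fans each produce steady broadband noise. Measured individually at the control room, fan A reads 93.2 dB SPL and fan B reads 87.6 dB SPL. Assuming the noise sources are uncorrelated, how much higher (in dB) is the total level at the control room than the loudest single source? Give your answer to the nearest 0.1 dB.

Incoherent sources sum as intensities:
L_total = 10·log₁₀(10^(93.2/10) + 10^(87.6/10)) = 94.26 dB SPL.
Excess over the loudest (93.2 dB): 94.26 − 93.2 = 1.1 dB.

1.1 dB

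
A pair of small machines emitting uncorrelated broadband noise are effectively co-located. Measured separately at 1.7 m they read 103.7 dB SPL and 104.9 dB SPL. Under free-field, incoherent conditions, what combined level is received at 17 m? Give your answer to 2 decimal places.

Combined at 1.7 m: 10·log₁₀(10^(103.7/10)+10^(104.9/10)) = 107.352 dB SPL.
Then apply −20·log₁₀(17/1.7) = -20.000 dB → 87.35 dB SPL.

87.35 dB SPL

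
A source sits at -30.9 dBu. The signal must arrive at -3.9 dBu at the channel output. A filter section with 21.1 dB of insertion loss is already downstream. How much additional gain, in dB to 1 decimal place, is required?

The required make-up gain is the shortfall in the dB sum.
G = -3.9 − (-30.9) + 21.1 = 48.1 dB.

48.1 dB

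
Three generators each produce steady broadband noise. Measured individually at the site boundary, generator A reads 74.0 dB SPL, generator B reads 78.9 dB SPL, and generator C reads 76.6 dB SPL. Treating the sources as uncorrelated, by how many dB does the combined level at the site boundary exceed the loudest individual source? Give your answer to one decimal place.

Add the sources as powers (linear), then convert back to dB:
L_total = 10·log₁₀(10^(74.0/10) + 10^(78.9/10) + 10^(76.6/10)) = 81.72 dB SPL.
Excess over the loudest (78.9 dB): 81.72 − 78.9 = 2.8 dB.

2.8 dB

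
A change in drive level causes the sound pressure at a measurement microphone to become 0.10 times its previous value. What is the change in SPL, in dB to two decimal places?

-20.00 dB

Sound pressure is an amplitude quantity: ΔL = 20·log₁₀(p₂/p₁).
20·log₁₀(0.10) = -20.00 dB.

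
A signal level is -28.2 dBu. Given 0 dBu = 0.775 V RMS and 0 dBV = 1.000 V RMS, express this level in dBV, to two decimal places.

The offset between the scales is 20·log₁₀(0.775/1.000) = −2.214 dB.
So dBV = -28.2 − 2.214 = -30.41 dBV.

-30.41 dBV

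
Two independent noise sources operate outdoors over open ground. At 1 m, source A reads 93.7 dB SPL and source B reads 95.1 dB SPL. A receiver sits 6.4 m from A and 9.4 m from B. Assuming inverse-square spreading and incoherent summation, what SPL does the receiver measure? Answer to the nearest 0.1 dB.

79.7 dB SPL

At the listener: L_A = 93.7 − 20·log₁₀(6.4) = 77.58 dB; L_B = 95.1 − 20·log₁₀(9.4) = 75.64 dB.
Combined: 10·log₁₀(10^(77.58/10)+10^(75.64/10)) = 79.7 dB SPL.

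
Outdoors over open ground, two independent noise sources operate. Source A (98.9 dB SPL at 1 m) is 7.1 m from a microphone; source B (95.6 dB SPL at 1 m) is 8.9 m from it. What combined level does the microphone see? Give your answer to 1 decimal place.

83.0 dB SPL

At the listener: L_A = 98.9 − 20·log₁₀(7.1) = 81.87 dB; L_B = 95.6 − 20·log₁₀(8.9) = 76.61 dB.
Combined: 10·log₁₀(10^(81.87/10)+10^(76.61/10)) = 83.0 dB SPL.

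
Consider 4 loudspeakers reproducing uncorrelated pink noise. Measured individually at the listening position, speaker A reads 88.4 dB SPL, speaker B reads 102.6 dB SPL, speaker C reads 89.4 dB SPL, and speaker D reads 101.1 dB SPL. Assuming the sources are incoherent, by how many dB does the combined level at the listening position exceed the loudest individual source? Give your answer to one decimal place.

Add the sources as powers (linear), then convert back to dB:
L_total = 10·log₁₀(10^(88.4/10) + 10^(102.6/10) + 10^(89.4/10) + 10^(101.1/10)) = 105.14 dB SPL.
Excess over the loudest (102.6 dB): 105.14 − 102.6 = 2.5 dB.

2.5 dB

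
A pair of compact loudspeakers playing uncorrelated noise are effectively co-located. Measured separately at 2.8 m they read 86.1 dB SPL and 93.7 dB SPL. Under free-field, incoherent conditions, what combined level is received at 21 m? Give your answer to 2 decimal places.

76.89 dB SPL

Combined at 2.8 m: 10·log₁₀(10^(86.1/10)+10^(93.7/10)) = 94.396 dB SPL.
Then apply −20·log₁₀(21/2.8) = -17.501 dB → 76.89 dB SPL.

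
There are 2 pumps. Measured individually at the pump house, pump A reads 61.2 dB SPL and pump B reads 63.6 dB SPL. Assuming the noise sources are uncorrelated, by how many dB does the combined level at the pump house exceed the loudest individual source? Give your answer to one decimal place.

Uncorrelated sources add in intensity (power), not in dB.
L_total = 10·log₁₀(10^(61.2/10) + 10^(63.6/10)) = 65.57 dB SPL.
Excess over the loudest (63.6 dB): 65.57 − 63.6 = 2.0 dB.

2.0 dB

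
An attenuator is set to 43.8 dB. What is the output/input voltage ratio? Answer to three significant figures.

0.00646

Voltage ratio = 10^(dB/20).
10^(-43.8/20) = 10^(-2.190) = 0.00646.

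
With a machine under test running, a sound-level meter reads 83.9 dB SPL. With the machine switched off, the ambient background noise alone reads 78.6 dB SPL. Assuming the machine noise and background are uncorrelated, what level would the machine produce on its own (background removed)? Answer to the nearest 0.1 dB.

82.4 dB SPL

Remove the background by subtracting linear intensities:
L_src = 10·log₁₀(10^(83.9/10) − 10^(78.6/10)) = 10·log₁₀(173000000) = 82.4 dB SPL.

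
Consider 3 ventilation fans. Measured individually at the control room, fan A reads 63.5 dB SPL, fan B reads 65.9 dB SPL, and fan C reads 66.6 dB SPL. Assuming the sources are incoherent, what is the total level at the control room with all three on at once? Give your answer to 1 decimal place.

70.3 dB SPL

Add the sources as powers (linear), then convert back to dB:
L_total = 10·log₁₀(10^(63.5/10) + 10^(65.9/10) + 10^(66.6/10)) = 10·log₁₀(10700000) = 70.3 dB SPL.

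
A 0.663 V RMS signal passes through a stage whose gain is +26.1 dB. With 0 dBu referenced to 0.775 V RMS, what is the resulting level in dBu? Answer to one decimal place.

Input level: 20·log₁₀(0.663/0.775) = -1.36 dBu.
Output: -1.36 + 26.1 = +24.7 dBu.

+24.7 dBu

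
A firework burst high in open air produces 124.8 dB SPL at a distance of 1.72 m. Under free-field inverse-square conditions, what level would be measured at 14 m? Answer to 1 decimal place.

Free-field point source: level drops by 20·log₁₀ of the distance ratio.
ΔL = −20·log₁₀(14/1.72) = -18.21 dB, so L₂ = 124.8 + (-18.21) = 106.6 dB SPL.

106.6 dB SPL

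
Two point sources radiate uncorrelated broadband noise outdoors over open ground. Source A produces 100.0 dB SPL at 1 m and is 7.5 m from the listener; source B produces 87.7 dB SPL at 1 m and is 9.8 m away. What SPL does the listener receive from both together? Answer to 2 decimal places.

82.65 dB SPL

At the listener: L_A = 100.0 − 20·log₁₀(7.5) = 82.499 dB; L_B = 87.7 − 20·log₁₀(9.8) = 67.875 dB.
Combined: 10·log₁₀(10^(82.499/10)+10^(67.875/10)) = 82.65 dB SPL.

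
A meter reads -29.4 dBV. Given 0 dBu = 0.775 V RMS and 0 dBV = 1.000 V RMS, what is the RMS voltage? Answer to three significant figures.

V = 1.000 V × 10^(-29.4/20).
= 1.000 × 0.03388 = 0.0339 V.

0.0339 V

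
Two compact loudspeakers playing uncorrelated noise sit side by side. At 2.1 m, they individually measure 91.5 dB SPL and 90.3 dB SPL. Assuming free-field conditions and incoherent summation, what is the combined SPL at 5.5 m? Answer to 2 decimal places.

85.59 dB SPL

Combined at 2.1 m: 10·log₁₀(10^(91.5/10)+10^(90.3/10)) = 93.952 dB SPL.
Then apply −20·log₁₀(5.5/2.1) = -8.363 dB → 85.59 dB SPL.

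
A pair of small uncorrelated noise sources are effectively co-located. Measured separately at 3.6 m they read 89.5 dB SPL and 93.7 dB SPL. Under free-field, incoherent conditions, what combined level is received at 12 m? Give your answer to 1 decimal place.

Combined at 3.6 m: 10·log₁₀(10^(89.5/10)+10^(93.7/10)) = 95.10 dB SPL.
Then apply −20·log₁₀(12/3.6) = -10.46 dB → 84.6 dB SPL.

84.6 dB SPL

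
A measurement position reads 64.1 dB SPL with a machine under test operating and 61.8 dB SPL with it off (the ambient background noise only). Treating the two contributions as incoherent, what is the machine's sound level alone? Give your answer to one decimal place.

60.2 dB SPL

Remove the background by subtracting linear intensities:
L_src = 10·log₁₀(10^(64.1/10) − 10^(61.8/10)) = 10·log₁₀(1057000) = 60.2 dB SPL.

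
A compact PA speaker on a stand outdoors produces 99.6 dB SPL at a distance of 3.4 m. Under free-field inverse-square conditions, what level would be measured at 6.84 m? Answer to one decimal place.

For a point source in a free field, ΔL = −20·log₁₀(d₂/d₁).
ΔL = −20·log₁₀(6.84/3.4) = -6.07 dB, so L₂ = 99.6 + (-6.07) = 93.5 dB SPL.

93.5 dB SPL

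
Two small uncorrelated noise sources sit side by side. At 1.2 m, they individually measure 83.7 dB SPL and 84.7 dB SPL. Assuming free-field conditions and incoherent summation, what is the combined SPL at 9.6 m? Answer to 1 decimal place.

Combined at 1.2 m: 10·log₁₀(10^(83.7/10)+10^(84.7/10)) = 87.24 dB SPL.
Then apply −20·log₁₀(9.6/1.2) = -18.06 dB → 69.2 dB SPL.

69.2 dB SPL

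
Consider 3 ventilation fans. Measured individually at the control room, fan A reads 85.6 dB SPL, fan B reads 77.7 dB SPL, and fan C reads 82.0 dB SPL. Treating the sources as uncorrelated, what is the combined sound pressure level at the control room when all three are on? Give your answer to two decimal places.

Uncorrelated sources add in intensity (power), not in dB.
L_total = 10·log₁₀(10^(85.6/10) + 10^(77.7/10) + 10^(82.0/10)) = 10·log₁₀(580500000) = 87.64 dB SPL.

87.64 dB SPL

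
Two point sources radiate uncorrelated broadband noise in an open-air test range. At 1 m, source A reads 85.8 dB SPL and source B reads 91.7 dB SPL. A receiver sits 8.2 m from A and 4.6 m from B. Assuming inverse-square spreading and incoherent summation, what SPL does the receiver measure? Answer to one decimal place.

At the listener: L_A = 85.8 − 20·log₁₀(8.2) = 67.52 dB; L_B = 91.7 − 20·log₁₀(4.6) = 78.44 dB.
Combined: 10·log₁₀(10^(67.52/10)+10^(78.44/10)) = 78.8 dB SPL.

78.8 dB SPL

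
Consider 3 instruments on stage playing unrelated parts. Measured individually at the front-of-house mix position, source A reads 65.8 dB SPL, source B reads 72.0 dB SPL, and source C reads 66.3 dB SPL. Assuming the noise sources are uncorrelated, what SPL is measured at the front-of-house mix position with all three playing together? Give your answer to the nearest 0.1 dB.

73.8 dB SPL

Add the sources as powers (linear), then convert back to dB:
L_total = 10·log₁₀(10^(65.8/10) + 10^(72.0/10) + 10^(66.3/10)) = 10·log₁₀(23920000) = 73.8 dB SPL.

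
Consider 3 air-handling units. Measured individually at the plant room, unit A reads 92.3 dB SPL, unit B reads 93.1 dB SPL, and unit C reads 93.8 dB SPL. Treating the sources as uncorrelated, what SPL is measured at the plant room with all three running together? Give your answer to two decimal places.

Incoherent sources sum as intensities:
L_total = 10·log₁₀(10^(92.3/10) + 10^(93.1/10) + 10^(93.8/10)) = 10·log₁₀(6139000000) = 97.88 dB SPL.

97.88 dB SPL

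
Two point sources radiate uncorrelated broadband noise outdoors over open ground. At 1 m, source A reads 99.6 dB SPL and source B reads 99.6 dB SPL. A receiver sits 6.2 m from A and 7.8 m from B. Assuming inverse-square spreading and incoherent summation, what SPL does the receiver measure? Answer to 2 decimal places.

85.88 dB SPL

At the listener: L_A = 99.6 − 20·log₁₀(6.2) = 83.752 dB; L_B = 99.6 − 20·log₁₀(7.8) = 81.758 dB.
Combined: 10·log₁₀(10^(83.752/10)+10^(81.758/10)) = 85.88 dB SPL.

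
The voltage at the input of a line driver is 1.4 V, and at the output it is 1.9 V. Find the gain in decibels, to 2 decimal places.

Voltage ratio → dB uses the 20·log₁₀ form:
20·log₁₀(1.9/1.4) = 20·log₁₀(1.357) = 2.65 dB.

2.65 dB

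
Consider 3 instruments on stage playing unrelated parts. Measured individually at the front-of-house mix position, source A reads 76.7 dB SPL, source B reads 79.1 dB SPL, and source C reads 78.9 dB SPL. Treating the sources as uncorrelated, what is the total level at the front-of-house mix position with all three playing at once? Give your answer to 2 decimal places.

83.13 dB SPL

Uncorrelated sources add in intensity (power), not in dB.
L_total = 10·log₁₀(10^(76.7/10) + 10^(79.1/10) + 10^(78.9/10)) = 10·log₁₀(205700000) = 83.13 dB SPL.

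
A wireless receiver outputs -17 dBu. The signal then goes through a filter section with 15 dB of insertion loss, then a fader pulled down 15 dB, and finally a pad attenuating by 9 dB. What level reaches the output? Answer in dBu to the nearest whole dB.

-56 dBu

Gain stages sum in dB:
-17 − 15 − 15 − 9 = -56 dBu.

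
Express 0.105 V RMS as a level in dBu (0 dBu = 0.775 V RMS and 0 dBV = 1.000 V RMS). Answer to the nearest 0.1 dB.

-17.4 dBu

dBu = 20·log₁₀(V / 0.775 V).
20·log₁₀(0.105/0.775) = -17.4 dBu.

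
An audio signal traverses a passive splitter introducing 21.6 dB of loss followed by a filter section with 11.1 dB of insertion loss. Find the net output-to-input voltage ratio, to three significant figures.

0.0232

Net gain = (−21.6) + (−11.1) = -32.7 dB.
Voltage ratio = 10^(-32.7/20) = 0.0232.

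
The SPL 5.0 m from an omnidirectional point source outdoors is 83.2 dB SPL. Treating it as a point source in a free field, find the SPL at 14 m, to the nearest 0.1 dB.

74.3 dB SPL

Free-field point source: level drops by 20·log₁₀ of the distance ratio.
ΔL = −20·log₁₀(14/5.0) = -8.94 dB, so L₂ = 83.2 + (-8.94) = 74.3 dB SPL.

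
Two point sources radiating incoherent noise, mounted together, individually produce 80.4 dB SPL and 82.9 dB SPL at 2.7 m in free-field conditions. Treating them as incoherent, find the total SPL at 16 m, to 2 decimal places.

Combined at 2.7 m: 10·log₁₀(10^(80.4/10)+10^(82.9/10)) = 84.838 dB SPL.
Then apply −20·log₁₀(16/2.7) = -15.455 dB → 69.38 dB SPL.

69.38 dB SPL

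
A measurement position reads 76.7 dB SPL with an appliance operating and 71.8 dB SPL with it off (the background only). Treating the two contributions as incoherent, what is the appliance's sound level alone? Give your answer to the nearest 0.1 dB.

75.0 dB SPL

Subtract intensities: L_src = 10·log₁₀(10^(L_total/10) − 10^(L_bg/10)).
L_src = 10·log₁₀(10^(76.7/10) − 10^(71.8/10)) = 10·log₁₀(31640000) = 75.0 dB SPL.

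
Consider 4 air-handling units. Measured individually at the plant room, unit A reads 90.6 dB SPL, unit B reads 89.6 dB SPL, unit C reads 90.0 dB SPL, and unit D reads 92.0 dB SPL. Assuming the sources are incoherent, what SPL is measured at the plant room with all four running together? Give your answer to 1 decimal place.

96.7 dB SPL

Add the sources as powers (linear), then convert back to dB:
L_total = 10·log₁₀(10^(90.6/10) + 10^(89.6/10) + 10^(90.0/10) + 10^(92.0/10)) = 10·log₁₀(4645000000) = 96.7 dB SPL.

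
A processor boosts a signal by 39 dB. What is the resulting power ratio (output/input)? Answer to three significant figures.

Power ratio = 10^(dB/10).
10^(39/10) = 10^(3.900) = 7940.

7940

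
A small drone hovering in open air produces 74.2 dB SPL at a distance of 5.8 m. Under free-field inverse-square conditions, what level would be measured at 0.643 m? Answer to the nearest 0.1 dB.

For a point source in a free field, ΔL = −20·log₁₀(d₂/d₁).
ΔL = −20·log₁₀(0.643/5.8) = 19.10 dB, so L₂ = 74.2 + (19.10) = 93.3 dB SPL.

93.3 dB SPL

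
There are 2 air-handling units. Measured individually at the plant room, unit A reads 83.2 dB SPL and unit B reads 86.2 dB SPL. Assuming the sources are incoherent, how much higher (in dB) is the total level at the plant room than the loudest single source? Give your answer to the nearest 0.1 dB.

Uncorrelated sources add in intensity (power), not in dB.
L_total = 10·log₁₀(10^(83.2/10) + 10^(86.2/10)) = 87.96 dB SPL.
Excess over the loudest (86.2 dB): 87.96 − 86.2 = 1.8 dB.

1.8 dB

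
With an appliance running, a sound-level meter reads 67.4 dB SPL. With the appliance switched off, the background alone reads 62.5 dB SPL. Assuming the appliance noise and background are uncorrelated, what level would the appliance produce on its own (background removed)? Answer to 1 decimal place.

65.7 dB SPL

Remove the background by subtracting linear intensities:
L_src = 10·log₁₀(10^(67.4/10) − 10^(62.5/10)) = 10·log₁₀(3717000) = 65.7 dB SPL.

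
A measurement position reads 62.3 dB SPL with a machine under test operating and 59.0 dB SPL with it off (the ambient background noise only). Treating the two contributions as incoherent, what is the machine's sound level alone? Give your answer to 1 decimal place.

59.6 dB SPL

Remove the background by subtracting linear intensities:
L_src = 10·log₁₀(10^(62.3/10) − 10^(59.0/10)) = 10·log₁₀(903900) = 59.6 dB SPL.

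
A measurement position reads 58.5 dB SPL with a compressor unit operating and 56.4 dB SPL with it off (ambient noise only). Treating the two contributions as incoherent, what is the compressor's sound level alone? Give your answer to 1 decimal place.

Remove the background by subtracting linear intensities:
L_src = 10·log₁₀(10^(58.5/10) − 10^(56.4/10)) = 10·log₁₀(271400) = 54.3 dB SPL.

54.3 dB SPL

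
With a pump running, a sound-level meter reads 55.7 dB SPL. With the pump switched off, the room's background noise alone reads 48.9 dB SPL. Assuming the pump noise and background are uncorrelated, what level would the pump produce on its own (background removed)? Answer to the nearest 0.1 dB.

54.7 dB SPL

Background correction is a power subtraction:
L_src = 10·log₁₀(10^(55.7/10) − 10^(48.9/10)) = 10·log₁₀(293900) = 54.7 dB SPL.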